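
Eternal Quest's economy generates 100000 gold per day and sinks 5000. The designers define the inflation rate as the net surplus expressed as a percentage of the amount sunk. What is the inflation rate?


Net gold = 100000 - 5000 = 95000
Inflation rate = net / sunk * 100 = 95000 / 5000 * 100
= 19.0 * 100
= 1900.00%

1900.00%


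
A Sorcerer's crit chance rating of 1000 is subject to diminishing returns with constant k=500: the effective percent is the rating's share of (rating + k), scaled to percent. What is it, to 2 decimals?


effective% = rating / (rating + k) * 100
= 1000 / (1000 + 500) * 100
= 1000 / 1500 * 100
= 0.666667 * 100
= 66.67%

66.67%


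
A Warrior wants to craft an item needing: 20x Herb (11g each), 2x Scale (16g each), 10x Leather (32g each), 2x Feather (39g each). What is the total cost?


Cost breakdown:
  Herb: 20 * 11 = 220
  Scale: 2 * 16 = 32
  Leather: 10 * 32 = 320
  Feather: 2 * 39 = 78
Total = 220 + 32 + 320 + 78 = 650

650 gold


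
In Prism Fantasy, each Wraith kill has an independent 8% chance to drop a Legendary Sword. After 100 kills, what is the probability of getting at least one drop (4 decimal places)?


P(at least one) = 1 - P(none) = 1 - (1-p)^n
p = 8/100 = 0.08
1 - p = 0.92
(1 - p)^100 = 0.92^100 = 0.000239
P(at least one) = 1 - 0.000239 = 0.9998

0.9998


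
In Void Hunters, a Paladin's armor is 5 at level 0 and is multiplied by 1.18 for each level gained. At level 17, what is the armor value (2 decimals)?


value = base * growth^level
= 5 * 1.18^17
= 5 * 16.672247
= 83.36

83.36 armor


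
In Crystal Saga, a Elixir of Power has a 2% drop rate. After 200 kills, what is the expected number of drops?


Expected drops = kills * (drop_rate / 100)
= 200 * (2 / 100)
= 200 * 0.02
= 4.0

4.0 drops


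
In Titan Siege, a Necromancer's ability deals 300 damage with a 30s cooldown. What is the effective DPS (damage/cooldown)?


DPS = damage / cooldown
= 300 / 30
= 10.00

10.00 DPS


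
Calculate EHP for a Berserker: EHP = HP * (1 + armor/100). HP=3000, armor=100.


EHP = 3000 * (1 + 100/100)
= 3000 * (1 + 1.0)
= 3000 * 2.0
= 6000.0

6000.0 EHP


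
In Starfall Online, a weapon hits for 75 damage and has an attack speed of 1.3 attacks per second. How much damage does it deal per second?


DPS = damage * attack_speed
= 75 * 1.3
= 97.5

97.5 DPS


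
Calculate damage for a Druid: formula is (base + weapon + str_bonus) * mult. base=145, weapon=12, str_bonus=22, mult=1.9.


Sum base + weapon + str = 145 + 12 + 22 = 179
Multiply by 1.9:
179 * 1.9 = 340.1

340.1 damage


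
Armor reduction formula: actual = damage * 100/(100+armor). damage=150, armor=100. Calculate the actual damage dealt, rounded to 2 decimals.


actual = 150 * 100 / (100 + 100)
= 150 * 100 / 200
= 15000 / 200
= 75.00

75.00 damage


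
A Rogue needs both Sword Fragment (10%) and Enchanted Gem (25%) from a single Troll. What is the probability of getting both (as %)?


For independent events, P(both) = P(A) * P(B)
= 10% * 25%
= 250 / 100 %
= 2.5%

2.5%


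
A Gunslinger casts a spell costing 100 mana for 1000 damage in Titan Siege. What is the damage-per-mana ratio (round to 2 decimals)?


Efficiency = damage / mana
= 1000 / 100
= 10.00

10.00 dmg/mana


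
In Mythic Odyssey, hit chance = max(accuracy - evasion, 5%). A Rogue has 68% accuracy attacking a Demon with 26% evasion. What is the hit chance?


accuracy - evasion = 68 - 26 = 42
Apply floor: max(42, 5) = 42
Hit chance = 42%

42%


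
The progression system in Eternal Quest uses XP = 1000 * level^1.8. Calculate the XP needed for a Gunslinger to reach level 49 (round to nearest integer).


XP = 1000 * level^1.8
Substitute level = 49:
XP = 1000 * 49^1.8
= 1000 * 1102.4349
= 1102435

1102435 XP


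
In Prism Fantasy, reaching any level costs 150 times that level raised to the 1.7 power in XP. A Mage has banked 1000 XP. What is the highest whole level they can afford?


XP = 150 * level^1.7, so level = (XP / 150)^(1/1.7)
= (1000 / 150)^(1/1.7)
= 6.6667^0.5882
= 3.0525
Floor: level = 3

level 3


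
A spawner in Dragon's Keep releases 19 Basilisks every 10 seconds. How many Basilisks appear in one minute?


Spawns per minute = count * (60 / interval)
= 19 * (60 / 10)
= 19 * 6.0
= 114.0

114.0 per minute


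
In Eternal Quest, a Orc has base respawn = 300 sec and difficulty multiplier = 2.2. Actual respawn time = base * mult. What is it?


Respawn time = base * multiplier
= 300 * 2.2
= 660.0 seconds

660.0 seconds


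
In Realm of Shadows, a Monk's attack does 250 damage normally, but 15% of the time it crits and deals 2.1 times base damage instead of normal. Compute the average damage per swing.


E[dmg] = base * (1 + crit_chance * (crit_mult - 1))
cc as decimal = 15/100 = 0.15
cm - 1 = 2.1 - 1 = 1.1
Bonus factor = 0.15 * 1.1 = 0.165
Total multiplier = 1 + 0.165 = 1.165
Expected damage = 250 * 1.165 = 291.25

291.25 damage


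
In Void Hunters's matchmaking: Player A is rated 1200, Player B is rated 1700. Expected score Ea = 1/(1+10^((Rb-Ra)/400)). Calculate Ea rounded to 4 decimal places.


Elo expected score: Ea = 1/(1 + 10^((Rb-Ra)/400))
Rb - Ra = 1700 - 1200 = 500
(Rb-Ra)/400 = 500/400 = 1.25
10^1.25 = 17.782794
Ea = 1/(1 + 17.782794) = 1/18.782794 = 0.0532

0.0532


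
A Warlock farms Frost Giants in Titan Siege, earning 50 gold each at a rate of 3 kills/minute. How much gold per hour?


Gold per minute = 50 * 3 = 150
Gold per hour = 150 * 60 = 9000

9000 gold/hour


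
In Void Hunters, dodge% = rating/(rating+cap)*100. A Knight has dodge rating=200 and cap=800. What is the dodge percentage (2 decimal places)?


dodge% = 200 / (200 + 800) * 100
= 200 / 1000 * 100
= 0.2 * 100
= 20.00%

20.00%


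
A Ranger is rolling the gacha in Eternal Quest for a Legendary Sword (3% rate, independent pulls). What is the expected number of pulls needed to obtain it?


Expected pulls for a geometric distribution = 1/p = 100 / rate%
= 100 / 3
= 33.33

33.33 pulls


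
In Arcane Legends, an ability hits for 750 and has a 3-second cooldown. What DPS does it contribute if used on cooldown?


DPS = damage / cooldown
= 750 / 3
= 250.00

250.00 DPS


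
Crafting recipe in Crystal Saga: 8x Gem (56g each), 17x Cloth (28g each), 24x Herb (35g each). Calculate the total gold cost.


Cost breakdown:
  Gem: 8 * 56 = 448
  Cloth: 17 * 28 = 476
  Herb: 24 * 35 = 840
Total = 448 + 476 + 840 = 1764

1764 gold


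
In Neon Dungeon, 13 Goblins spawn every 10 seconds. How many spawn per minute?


Spawns per minute = count * (60 / interval)
= 13 * (60 / 10)
= 13 * 6.0
= 78.0

78.0 per minute


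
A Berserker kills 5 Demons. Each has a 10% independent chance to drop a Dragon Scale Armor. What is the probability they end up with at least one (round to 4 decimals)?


P(at least one) = 1 - P(none) = 1 - (1-p)^n
p = 10/100 = 0.1
1 - p = 0.9
(1 - p)^5 = 0.9^5 = 0.590490
P(at least one) = 1 - 0.590490 = 0.4095

0.4095


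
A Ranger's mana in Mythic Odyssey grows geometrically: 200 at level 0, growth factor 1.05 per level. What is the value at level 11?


value = base * growth^level
= 200 * 1.05^11
= 200 * 1.710339
= 342.07

342.07 mana


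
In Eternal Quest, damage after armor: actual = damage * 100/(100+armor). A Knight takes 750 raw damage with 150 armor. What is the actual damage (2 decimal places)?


actual = 750 * 100 / (100 + 150)
= 750 * 100 / 250
= 75000 / 250
= 300.00

300.00 damage


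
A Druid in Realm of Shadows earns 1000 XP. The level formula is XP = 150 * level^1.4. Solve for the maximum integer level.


XP = 150 * level^1.4, so level = (XP / 150)^(1/1.4)
= (1000 / 150)^(1/1.4)
= 6.6667^0.7143
= 3.8771
Floor: level = 3

level 3


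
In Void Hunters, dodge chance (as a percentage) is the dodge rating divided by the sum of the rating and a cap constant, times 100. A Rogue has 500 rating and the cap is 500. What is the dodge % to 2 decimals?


dodge% = 500 / (500 + 500) * 100
= 500 / 1000 * 100
= 0.5 * 100
= 50.00%

50.00%


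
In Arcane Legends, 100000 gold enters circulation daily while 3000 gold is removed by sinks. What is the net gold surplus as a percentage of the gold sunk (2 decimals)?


Net gold = 100000 - 3000 = 97000
Inflation rate = net / sunk * 100 = 97000 / 3000 * 100
= 32.333333 * 100
= 3233.33%

3233.33%


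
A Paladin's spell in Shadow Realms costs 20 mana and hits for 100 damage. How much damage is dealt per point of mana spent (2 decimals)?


Efficiency = damage / mana
= 100 / 20
= 5.00

5.00 dmg/mana


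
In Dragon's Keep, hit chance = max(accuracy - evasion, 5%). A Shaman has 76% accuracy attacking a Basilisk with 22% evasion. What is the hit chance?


accuracy - evasion = 76 - 22 = 54
Apply floor: max(54, 5) = 54
Hit chance = 54%

54%


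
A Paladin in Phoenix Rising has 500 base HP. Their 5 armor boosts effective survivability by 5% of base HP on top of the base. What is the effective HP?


EHP = 500 * (1 + 5/100)
= 500 * (1 + 0.05)
= 500 * 1.05
= 525.0

525.0 EHP


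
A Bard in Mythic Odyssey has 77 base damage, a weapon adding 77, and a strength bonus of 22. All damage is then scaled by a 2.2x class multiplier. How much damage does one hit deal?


Sum base + weapon + str = 77 + 77 + 22 = 176
Multiply by 2.2:
176 * 2.2 = 387.2

387.2 damage


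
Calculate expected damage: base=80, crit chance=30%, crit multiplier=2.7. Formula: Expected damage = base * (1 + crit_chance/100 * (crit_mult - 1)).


E[dmg] = base * (1 + crit_chance * (crit_mult - 1))
cc as decimal = 30/100 = 0.3
cm - 1 = 2.7 - 1 = 1.7
Bonus factor = 0.3 * 1.7 = 0.51
Total multiplier = 1 + 0.51 = 1.51
Expected damage = 80 * 1.51 = 120.80

120.80 damage


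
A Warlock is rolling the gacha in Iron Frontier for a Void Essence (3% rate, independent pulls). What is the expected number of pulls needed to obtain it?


Expected pulls for a geometric distribution = 1/p = 100 / rate%
= 100 / 3
= 33.33

33.33 pulls


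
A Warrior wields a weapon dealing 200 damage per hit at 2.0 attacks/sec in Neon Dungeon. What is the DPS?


DPS = damage * attack_speed
= 200 * 2.0
= 400.0

400.0 DPS


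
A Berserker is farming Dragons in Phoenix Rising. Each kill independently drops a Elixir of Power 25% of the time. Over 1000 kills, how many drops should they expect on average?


Expected drops = kills * (drop_rate / 100)
= 1000 * (25 / 100)
= 1000 * 0.25
= 250.0

250.0 drops


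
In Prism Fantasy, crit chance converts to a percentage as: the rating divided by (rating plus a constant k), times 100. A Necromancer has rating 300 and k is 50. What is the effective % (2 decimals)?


effective% = rating / (rating + k) * 100
= 300 / (300 + 50) * 100
= 300 / 350 * 100
= 0.857143 * 100
= 85.71%

85.71%


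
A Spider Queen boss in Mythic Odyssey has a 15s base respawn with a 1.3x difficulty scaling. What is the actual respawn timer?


Respawn time = base * multiplier
= 15 * 1.3
= 19.5 seconds

19.5 seconds


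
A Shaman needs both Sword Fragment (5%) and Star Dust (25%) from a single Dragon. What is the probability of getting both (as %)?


For independent events, P(both) = P(A) * P(B)
= 5% * 25%
= 125 / 100 %
= 1.25%

1.25%


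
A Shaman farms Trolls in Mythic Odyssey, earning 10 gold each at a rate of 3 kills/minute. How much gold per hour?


Gold per minute = 10 * 3 = 30
Gold per hour = 30 * 60 = 1800

1800 gold/hour


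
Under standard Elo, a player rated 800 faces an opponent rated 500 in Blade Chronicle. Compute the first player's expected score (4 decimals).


Elo expected score: Ea = 1/(1 + 10^((Rb-Ra)/400))
Rb - Ra = 500 - 800 = -300
(Rb-Ra)/400 = -300/400 = -0.75
10^-0.75 = 0.177828
Ea = 1/(1 + 0.177828) = 1/1.177828 = 0.8490

0.8490


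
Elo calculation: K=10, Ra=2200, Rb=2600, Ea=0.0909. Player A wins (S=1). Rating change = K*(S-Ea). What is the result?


Elo update: delta = K * (S - Ea), where S = 1 (wins)
S - Ea = 1 - 0.0909 = 0.9091
Rating change = 10 * 0.9091
= 9.09

9.09 rating points


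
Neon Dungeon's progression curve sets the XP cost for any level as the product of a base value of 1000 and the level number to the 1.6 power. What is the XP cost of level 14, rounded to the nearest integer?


XP = 1000 * level^1.6
Substitute level = 14:
XP = 1000 * 14^1.6
= 1000 * 68.2032
= 68203

68203 XP


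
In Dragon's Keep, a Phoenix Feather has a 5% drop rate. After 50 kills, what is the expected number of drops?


Expected drops = kills * (drop_rate / 100)
= 50 * (5 / 100)
= 50 * 0.05
= 2.5

2.5 drops


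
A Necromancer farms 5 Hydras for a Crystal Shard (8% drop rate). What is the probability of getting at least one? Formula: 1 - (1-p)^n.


P(at least one) = 1 - P(none) = 1 - (1-p)^n
p = 8/100 = 0.08
1 - p = 0.92
(1 - p)^5 = 0.92^5 = 0.659082
P(at least one) = 1 - 0.659082 = 0.3409

0.3409


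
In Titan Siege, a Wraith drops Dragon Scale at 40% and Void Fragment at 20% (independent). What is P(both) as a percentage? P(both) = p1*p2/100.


For independent events, P(both) = P(A) * P(B)
= 40% * 20%
= 800 / 100 %
= 8.0%

8.0%


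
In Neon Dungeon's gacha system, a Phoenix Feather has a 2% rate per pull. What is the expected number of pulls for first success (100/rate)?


Expected pulls for a geometric distribution = 1/p = 100 / rate%
= 100 / 2
= 50.0

50.0 pulls


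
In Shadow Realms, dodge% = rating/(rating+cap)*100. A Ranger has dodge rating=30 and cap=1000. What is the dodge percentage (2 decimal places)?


dodge% = 30 / (30 + 1000) * 100
= 30 / 1030 * 100
= 0.029126 * 100
= 2.91%

2.91%


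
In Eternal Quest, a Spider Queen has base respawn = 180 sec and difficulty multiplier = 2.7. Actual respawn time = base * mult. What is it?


Respawn time = base * multiplier
= 180 * 2.7
= 486.0 seconds

486.0 seconds


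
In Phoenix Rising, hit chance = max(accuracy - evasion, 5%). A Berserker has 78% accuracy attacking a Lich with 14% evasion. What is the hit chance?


accuracy - evasion = 78 - 14 = 64
Apply floor: max(64, 5) = 64
Hit chance = 64%

64%


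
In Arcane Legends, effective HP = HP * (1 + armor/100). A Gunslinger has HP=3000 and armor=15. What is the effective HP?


EHP = 3000 * (1 + 15/100)
= 3000 * (1 + 0.15)
= 3000 * 1.15
= 3450.0

3450.0 EHP


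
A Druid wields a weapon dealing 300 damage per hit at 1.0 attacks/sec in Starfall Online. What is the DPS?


DPS = damage * attack_speed
= 300 * 1.0
= 300.0

300.0 DPS


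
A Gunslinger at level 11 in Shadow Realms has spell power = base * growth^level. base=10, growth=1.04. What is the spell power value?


value = base * growth^level
= 10 * 1.04^11
= 10 * 1.539454
= 15.39

15.39 spell power


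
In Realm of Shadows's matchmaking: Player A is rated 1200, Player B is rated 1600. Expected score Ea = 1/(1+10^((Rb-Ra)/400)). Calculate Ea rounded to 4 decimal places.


Elo expected score: Ea = 1/(1 + 10^((Rb-Ra)/400))
Rb - Ra = 1600 - 1200 = 400
(Rb-Ra)/400 = 400/400 = 1.0
10^1.0 = 10.0
Ea = 1/(1 + 10.0) = 1/11.0 = 0.0909

0.0909


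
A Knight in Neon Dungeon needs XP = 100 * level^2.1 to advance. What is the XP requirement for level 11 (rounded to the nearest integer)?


XP = 100 * level^2.1
Substitute level = 11:
XP = 100 * 11^2.1
= 100 * 153.7888
= 15379

15379 XP


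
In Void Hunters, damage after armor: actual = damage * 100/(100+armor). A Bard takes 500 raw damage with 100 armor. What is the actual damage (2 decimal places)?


actual = 500 * 100 / (100 + 100)
= 500 * 100 / 200
= 50000 / 200
= 250.00

250.00 damage


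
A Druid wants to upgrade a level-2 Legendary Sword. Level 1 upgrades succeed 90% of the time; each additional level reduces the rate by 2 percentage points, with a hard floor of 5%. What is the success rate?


raw_rate = 90 - 2 * (2 - 1)
= 90 - 2 * 1
= 90 - 2
= 88
Apply floor: max(88, 5) = 88%

88%


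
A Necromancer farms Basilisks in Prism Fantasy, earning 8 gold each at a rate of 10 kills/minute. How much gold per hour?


Gold per minute = 8 * 10 = 80
Gold per hour = 80 * 60 = 4800

4800 gold/hour


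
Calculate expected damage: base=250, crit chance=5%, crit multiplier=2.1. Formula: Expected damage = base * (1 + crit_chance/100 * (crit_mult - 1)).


E[dmg] = base * (1 + crit_chance * (crit_mult - 1))
cc as decimal = 5/100 = 0.05
cm - 1 = 2.1 - 1 = 1.1
Bonus factor = 0.05 * 1.1 = 0.055
Total multiplier = 1 + 0.055 = 1.055
Expected damage = 250 * 1.055 = 263.75

263.75 damage


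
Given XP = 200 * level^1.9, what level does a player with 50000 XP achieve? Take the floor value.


XP = 200 * level^1.9, so level = (XP / 200)^(1/1.9)
= (50000 / 200)^(1/1.9)
= 250.0^0.5263
= 18.2841
Floor: level = 18

level 18


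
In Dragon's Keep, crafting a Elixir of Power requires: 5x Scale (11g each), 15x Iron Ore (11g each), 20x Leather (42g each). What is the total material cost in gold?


Cost breakdown:
  Scale: 5 * 11 = 55
  Iron Ore: 15 * 11 = 165
  Leather: 20 * 42 = 840
Total = 55 + 165 + 840 = 1060

1060 gold


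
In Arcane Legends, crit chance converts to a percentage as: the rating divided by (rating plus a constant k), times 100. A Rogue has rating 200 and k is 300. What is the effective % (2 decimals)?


effective% = rating / (rating + k) * 100
= 200 / (200 + 300) * 100
= 200 / 500 * 100
= 0.4 * 100
= 40.00%

40.00%


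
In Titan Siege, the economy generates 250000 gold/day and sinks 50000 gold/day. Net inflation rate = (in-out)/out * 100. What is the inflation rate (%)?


Net gold = 250000 - 50000 = 200000
Inflation rate = net / sunk * 100 = 200000 / 50000 * 100
= 4.0 * 100
= 400.00%

400.00%


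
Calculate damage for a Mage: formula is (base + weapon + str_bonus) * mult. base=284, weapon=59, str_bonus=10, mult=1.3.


Sum base + weapon + str = 284 + 59 + 10 = 353
Multiply by 1.3:
353 * 1.3 = 458.9

458.9 damage


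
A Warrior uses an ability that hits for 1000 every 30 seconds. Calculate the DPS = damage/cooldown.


DPS = damage / cooldown
= 1000 / 30
= 33.33

33.33 DPS


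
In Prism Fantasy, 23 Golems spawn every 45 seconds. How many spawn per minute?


Spawns per minute = count * (60 / interval)
= 23 * (60 / 45)
= 23 * 1.3333
= 30.67

30.67 per minute


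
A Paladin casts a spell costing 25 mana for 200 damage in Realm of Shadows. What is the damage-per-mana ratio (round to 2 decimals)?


Efficiency = damage / mana
= 200 / 25
= 8.00

8.00 dmg/mana


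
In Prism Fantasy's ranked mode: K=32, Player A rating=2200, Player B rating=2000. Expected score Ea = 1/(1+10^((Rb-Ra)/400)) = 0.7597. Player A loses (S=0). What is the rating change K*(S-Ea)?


Elo update: delta = K * (S - Ea), where S = 0 (loses)
S - Ea = 0 - 0.7597 = -0.7597
Rating change = 32 * -0.7597
= -24.31

-24.31 rating points


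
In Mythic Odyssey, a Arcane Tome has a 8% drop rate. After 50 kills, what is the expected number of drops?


Expected drops = kills * (drop_rate / 100)
= 50 * (8 / 100)
= 50 * 0.08
= 4.0

4.0 drops


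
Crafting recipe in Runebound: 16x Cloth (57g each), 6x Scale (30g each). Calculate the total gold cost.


Cost breakdown:
  Cloth: 16 * 57 = 912
  Scale: 6 * 30 = 180
Total = 912 + 180 = 1092

1092 gold


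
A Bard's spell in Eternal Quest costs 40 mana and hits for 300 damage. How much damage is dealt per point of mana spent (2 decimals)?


Efficiency = damage / mana
= 300 / 40
= 7.50

7.50 dmg/mana


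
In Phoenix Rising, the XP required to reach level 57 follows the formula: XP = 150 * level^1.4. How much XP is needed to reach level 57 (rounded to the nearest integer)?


XP = 150 * level^1.4
Substitute level = 57:
XP = 150 * 57^1.4
= 150 * 287.2267
= 43084

43084 XP


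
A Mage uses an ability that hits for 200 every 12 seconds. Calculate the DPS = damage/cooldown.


DPS = damage / cooldown
= 200 / 12
= 16.67

16.67 DPS


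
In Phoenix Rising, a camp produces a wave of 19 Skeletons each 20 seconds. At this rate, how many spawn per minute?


Spawns per minute = count * (60 / interval)
= 19 * (60 / 20)
= 19 * 3.0
= 57.0

57.0 per minute


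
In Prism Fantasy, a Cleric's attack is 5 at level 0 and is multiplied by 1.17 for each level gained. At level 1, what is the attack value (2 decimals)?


value = base * growth^level
= 5 * 1.17^1
= 5 * 1.17
= 5.85

5.85 attack


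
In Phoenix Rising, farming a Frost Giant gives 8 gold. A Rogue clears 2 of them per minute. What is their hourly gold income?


Gold per minute = 8 * 2 = 16
Gold per hour = 16 * 60 = 960

960 gold/hour


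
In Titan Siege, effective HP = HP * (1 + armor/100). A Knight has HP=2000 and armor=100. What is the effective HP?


EHP = 2000 * (1 + 100/100)
= 2000 * (1 + 1.0)
= 2000 * 2.0
= 4000.0

4000.0 EHP


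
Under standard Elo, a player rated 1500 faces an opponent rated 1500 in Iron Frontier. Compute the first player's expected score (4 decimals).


Elo expected score: Ea = 1/(1 + 10^((Rb-Ra)/400))
Rb - Ra = 1500 - 1500 = 0
(Rb-Ra)/400 = 0/400 = 0.0
10^0.0 = 1.0
Ea = 1/(1 + 1.0) = 1/2.0 = 0.5000

0.5000


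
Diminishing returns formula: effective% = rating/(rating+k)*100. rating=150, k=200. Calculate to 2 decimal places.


effective% = rating / (rating + k) * 100
= 150 / (150 + 200) * 100
= 150 / 350 * 100
= 0.428571 * 100
= 42.86%

42.86%


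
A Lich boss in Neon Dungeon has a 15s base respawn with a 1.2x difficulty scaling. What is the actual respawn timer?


Respawn time = base * multiplier
= 15 * 1.2
= 18.0 seconds

18.0 seconds


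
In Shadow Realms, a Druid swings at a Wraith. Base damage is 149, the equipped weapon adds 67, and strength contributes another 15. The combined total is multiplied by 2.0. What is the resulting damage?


Sum base + weapon + str = 149 + 67 + 15 = 231
Multiply by 2.0:
231 * 2.0 = 462.0

462.0 damage


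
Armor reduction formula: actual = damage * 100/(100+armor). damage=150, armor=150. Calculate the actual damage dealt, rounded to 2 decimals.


actual = 150 * 100 / (100 + 150)
= 150 * 100 / 250
= 15000 / 250
= 60.00

60.00 damage


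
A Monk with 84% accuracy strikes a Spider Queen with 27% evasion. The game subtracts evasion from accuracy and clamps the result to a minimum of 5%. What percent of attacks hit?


accuracy - evasion = 84 - 27 = 57
Apply floor: max(57, 5) = 57
Hit chance = 57%

57%


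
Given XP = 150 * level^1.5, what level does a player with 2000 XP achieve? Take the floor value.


XP = 150 * level^1.5, so level = (XP / 150)^(1/1.5)
= (2000 / 150)^(1/1.5)
= 13.3333^0.6667
= 5.6229
Floor: level = 5

level 5


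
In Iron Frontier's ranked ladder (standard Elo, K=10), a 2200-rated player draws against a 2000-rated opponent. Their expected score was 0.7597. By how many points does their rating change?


Elo update: delta = K * (S - Ea), where S = 0.5 (draws)
S - Ea = 0.5 - 0.7597 = -0.2597
Rating change = 10 * -0.2597
= -2.60

-2.60 rating points


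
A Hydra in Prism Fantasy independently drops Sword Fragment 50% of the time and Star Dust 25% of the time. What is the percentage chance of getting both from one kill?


For independent events, P(both) = P(A) * P(B)
= 50% * 25%
= 1250 / 100 %
= 12.5%

12.5%


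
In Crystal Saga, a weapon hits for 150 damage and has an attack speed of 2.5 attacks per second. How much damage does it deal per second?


DPS = damage * attack_speed
= 150 * 2.5
= 375.0

375.0 DPS


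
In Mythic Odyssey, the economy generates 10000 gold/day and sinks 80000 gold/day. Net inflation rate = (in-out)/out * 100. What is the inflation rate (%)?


Net gold = 10000 - 80000 = -70000
Inflation rate = net / sunk * 100 = -70000 / 80000 * 100
= -0.875 * 100
= -87.50%

-87.50%


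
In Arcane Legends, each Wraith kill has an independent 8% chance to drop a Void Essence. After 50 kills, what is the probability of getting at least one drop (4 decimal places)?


P(at least one) = 1 - P(none) = 1 - (1-p)^n
p = 8/100 = 0.08
1 - p = 0.92
(1 - p)^50 = 0.92^50 = 0.015466
P(at least one) = 1 - 0.015466 = 0.9845

0.9845


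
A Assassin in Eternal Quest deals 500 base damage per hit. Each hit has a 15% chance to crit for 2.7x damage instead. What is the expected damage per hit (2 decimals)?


E[dmg] = base * (1 + crit_chance * (crit_mult - 1))
cc as decimal = 15/100 = 0.15
cm - 1 = 2.7 - 1 = 1.7
Bonus factor = 0.15 * 1.7 = 0.255
Total multiplier = 1 + 0.255 = 1.255
Expected damage = 500 * 1.255 = 627.50

627.50 damage


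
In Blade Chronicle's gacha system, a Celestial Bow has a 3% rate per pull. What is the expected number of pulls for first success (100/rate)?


Expected pulls for a geometric distribution = 1/p = 100 / rate%
= 100 / 3
= 33.33

33.33 pulls


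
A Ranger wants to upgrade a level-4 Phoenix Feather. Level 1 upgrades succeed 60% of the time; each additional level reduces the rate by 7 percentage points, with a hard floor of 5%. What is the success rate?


raw_rate = 60 - 7 * (4 - 1)
= 60 - 7 * 3
= 60 - 21
= 39
Apply floor: max(39, 5) = 39%

39%


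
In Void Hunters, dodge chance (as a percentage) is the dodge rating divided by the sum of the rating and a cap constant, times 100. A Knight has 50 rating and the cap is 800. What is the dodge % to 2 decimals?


dodge% = 50 / (50 + 800) * 100
= 50 / 850 * 100
= 0.058824 * 100
= 5.88%

5.88%


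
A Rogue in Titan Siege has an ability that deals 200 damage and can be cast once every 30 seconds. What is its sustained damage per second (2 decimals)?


DPS = damage / cooldown
= 200 / 30
= 6.67

6.67 DPS


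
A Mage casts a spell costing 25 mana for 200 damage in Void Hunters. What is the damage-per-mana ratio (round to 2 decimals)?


Efficiency = damage / mana
= 200 / 25
= 8.00

8.00 dmg/mana


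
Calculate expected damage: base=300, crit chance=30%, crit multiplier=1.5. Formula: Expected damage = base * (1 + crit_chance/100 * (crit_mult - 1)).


E[dmg] = base * (1 + crit_chance * (crit_mult - 1))
cc as decimal = 30/100 = 0.3
cm - 1 = 1.5 - 1 = 0.5
Bonus factor = 0.3 * 0.5 = 0.15
Total multiplier = 1 + 0.15 = 1.15
Expected damage = 300 * 1.15 = 345.00

345.00 damage


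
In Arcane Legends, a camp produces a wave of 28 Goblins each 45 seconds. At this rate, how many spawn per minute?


Spawns per minute = count * (60 / interval)
= 28 * (60 / 45)
= 28 * 1.3333
= 37.33

37.33 per minute


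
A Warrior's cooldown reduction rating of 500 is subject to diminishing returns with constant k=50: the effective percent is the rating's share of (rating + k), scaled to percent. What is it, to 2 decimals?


effective% = rating / (rating + k) * 100
= 500 / (500 + 50) * 100
= 500 / 550 * 100
= 0.909091 * 100
= 90.91%

90.91%


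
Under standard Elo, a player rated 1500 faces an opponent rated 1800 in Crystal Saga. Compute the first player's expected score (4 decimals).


Elo expected score: Ea = 1/(1 + 10^((Rb-Ra)/400))
Rb - Ra = 1800 - 1500 = 300
(Rb-Ra)/400 = 300/400 = 0.75
10^0.75 = 5.623413
Ea = 1/(1 + 5.623413) = 1/6.623413 = 0.1510

0.1510


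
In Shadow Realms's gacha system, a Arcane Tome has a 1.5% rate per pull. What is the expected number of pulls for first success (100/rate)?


Expected pulls for a geometric distribution = 1/p = 100 / rate%
= 100 / 1.5
= 66.67

66.67 pulls


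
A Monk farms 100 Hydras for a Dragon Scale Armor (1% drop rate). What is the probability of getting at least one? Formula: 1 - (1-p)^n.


P(at least one) = 1 - P(none) = 1 - (1-p)^n
p = 1/100 = 0.01
1 - p = 0.99
(1 - p)^100 = 0.99^100 = 0.366032
P(at least one) = 1 - 0.366032 = 0.6340

0.6340


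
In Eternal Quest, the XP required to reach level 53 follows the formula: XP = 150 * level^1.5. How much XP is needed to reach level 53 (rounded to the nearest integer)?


XP = 150 * level^1.5
Substitute level = 53:
XP = 150 * 53^1.5
= 150 * 385.8458
= 57877

57877 XP


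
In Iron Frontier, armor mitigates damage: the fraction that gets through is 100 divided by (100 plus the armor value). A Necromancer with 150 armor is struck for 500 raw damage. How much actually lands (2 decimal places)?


actual = 500 * 100 / (100 + 150)
= 500 * 100 / 250
= 50000 / 250
= 200.00

200.00 damage


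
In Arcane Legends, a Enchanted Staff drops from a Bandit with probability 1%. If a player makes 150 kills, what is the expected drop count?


Expected drops = kills * (drop_rate / 100)
= 150 * (1 / 100)
= 150 * 0.01
= 1.5

1.5 drops


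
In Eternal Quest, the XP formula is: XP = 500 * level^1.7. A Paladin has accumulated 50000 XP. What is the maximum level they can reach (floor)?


XP = 500 * level^1.7, so level = (XP / 500)^(1/1.7)
= (50000 / 500)^(1/1.7)
= 100.0^0.5882
= 15.0131
Floor: level = 15

level 15


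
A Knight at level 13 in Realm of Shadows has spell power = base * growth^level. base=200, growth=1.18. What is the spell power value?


value = base * growth^level
= 200 * 1.18^13
= 200 * 8.599359
= 1719.87

1719.87 spell power


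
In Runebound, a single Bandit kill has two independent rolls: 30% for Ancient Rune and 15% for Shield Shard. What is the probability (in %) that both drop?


For independent events, P(both) = P(A) * P(B)
= 30% * 15%
= 450 / 100 %
= 4.5%

4.5%


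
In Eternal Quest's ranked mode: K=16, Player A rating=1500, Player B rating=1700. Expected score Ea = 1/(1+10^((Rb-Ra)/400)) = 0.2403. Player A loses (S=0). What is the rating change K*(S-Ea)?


Elo update: delta = K * (S - Ea), where S = 0 (loses)
S - Ea = 0 - 0.2403 = -0.2403
Rating change = 16 * -0.2403
= -3.84

-3.84 rating points


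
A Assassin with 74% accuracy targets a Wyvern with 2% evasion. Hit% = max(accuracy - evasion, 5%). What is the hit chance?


accuracy - evasion = 74 - 2 = 72
Apply floor: max(72, 5) = 72
Hit chance = 72%

72%


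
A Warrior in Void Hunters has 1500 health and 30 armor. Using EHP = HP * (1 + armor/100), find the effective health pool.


EHP = 1500 * (1 + 30/100)
= 1500 * (1 + 0.3)
= 1500 * 1.3
= 1950.0

1950.0 EHP


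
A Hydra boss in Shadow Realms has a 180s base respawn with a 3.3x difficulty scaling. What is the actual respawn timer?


Respawn time = base * multiplier
= 180 * 3.3
= 594.0 seconds

594.0 seconds


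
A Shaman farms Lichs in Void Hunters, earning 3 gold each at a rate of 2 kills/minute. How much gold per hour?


Gold per minute = 3 * 2 = 6
Gold per hour = 6 * 60 = 360

360 gold/hour


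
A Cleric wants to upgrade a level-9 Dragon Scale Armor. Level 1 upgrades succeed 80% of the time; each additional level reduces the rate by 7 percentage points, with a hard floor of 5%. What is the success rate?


raw_rate = 80 - 7 * (9 - 1)
= 80 - 7 * 8
= 80 - 56
= 24
Apply floor: max(24, 5) = 24%

24%


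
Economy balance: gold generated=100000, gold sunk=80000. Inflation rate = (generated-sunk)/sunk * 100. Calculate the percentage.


Net gold = 100000 - 80000 = 20000
Inflation rate = net / sunk * 100 = 20000 / 80000 * 100
= 0.25 * 100
= 25.00%

25.00%


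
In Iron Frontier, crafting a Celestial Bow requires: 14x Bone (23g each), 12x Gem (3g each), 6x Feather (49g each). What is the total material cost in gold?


Cost breakdown:
  Bone: 14 * 23 = 322
  Gem: 12 * 3 = 36
  Feather: 6 * 49 = 294
Total = 322 + 36 + 294 = 652

652 gold


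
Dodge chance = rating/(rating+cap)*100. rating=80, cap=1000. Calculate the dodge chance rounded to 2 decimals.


dodge% = 80 / (80 + 1000) * 100
= 80 / 1080 * 100
= 0.074074 * 100
= 7.41%

7.41%


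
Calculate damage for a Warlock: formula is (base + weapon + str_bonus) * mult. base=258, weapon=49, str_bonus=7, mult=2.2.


Sum base + weapon + str = 258 + 49 + 7 = 314
Multiply by 2.2:
314 * 2.2 = 690.8

690.8 damage


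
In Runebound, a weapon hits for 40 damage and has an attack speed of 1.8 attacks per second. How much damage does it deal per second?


DPS = damage * attack_speed
= 40 * 1.8
= 72.0

72.0 DPS


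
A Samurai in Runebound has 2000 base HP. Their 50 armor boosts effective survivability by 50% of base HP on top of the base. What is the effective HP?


EHP = 2000 * (1 + 50/100)
= 2000 * (1 + 0.5)
= 2000 * 1.5
= 3000.0

3000.0 EHP


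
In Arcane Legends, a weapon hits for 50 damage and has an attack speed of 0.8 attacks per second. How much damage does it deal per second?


DPS = damage * attack_speed
= 50 * 0.8
= 40.0

40.0 DPS


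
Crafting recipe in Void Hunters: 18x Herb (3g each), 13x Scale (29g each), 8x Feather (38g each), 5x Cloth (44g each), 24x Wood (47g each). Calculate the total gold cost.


Cost breakdown:
  Herb: 18 * 3 = 54
  Scale: 13 * 29 = 377
  Feather: 8 * 38 = 304
  Cloth: 5 * 44 = 220
  Wood: 24 * 47 = 1128
Total = 54 + 377 + 304 + 220 + 1128 = 2083

2083 gold


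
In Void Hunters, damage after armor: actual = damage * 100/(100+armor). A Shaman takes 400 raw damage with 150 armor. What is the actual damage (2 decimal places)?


actual = 400 * 100 / (100 + 150)
= 400 * 100 / 250
= 40000 / 250
= 160.00

160.00 damage


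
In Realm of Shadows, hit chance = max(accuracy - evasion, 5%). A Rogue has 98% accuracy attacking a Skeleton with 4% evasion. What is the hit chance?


accuracy - evasion = 98 - 4 = 94
Apply floor: max(94, 5) = 94
Hit chance = 94%

94%


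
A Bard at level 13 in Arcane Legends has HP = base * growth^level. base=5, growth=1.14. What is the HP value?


value = base * growth^level
= 5 * 1.14^13
= 5 * 5.492411
= 27.46

27.46 HP


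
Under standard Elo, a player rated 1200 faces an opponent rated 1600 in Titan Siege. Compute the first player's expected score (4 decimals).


Elo expected score: Ea = 1/(1 + 10^((Rb-Ra)/400))
Rb - Ra = 1600 - 1200 = 400
(Rb-Ra)/400 = 400/400 = 1.0
10^1.0 = 10.0
Ea = 1/(1 + 10.0) = 1/11.0 = 0.0909

0.0909


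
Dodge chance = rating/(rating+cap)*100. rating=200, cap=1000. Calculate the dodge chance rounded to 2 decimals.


dodge% = 200 / (200 + 1000) * 100
= 200 / 1200 * 100
= 0.166667 * 100
= 16.67%

16.67%


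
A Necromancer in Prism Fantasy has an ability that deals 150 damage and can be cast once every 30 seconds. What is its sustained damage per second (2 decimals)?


DPS = damage / cooldown
= 150 / 30
= 5.00

5.00 DPS


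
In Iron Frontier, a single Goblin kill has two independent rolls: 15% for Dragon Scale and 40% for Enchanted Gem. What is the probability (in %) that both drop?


For independent events, P(both) = P(A) * P(B)
= 15% * 40%
= 600 / 100 %
= 6.0%

6.0%


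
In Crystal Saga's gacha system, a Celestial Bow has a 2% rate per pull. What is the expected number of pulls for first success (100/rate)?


Expected pulls for a geometric distribution = 1/p = 100 / rate%
= 100 / 2
= 50.0

50.0 pulls


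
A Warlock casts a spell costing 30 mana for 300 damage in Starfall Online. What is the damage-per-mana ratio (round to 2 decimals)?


Efficiency = damage / mana
= 300 / 30
= 10.00

10.00 dmg/mana


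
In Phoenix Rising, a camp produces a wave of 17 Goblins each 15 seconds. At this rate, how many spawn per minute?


Spawns per minute = count * (60 / interval)
= 17 * (60 / 15)
= 17 * 4.0
= 68.0

68.0 per minute


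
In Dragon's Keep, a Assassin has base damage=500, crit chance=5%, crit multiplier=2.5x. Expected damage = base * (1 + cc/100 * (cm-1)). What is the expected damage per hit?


E[dmg] = base * (1 + crit_chance * (crit_mult - 1))
cc as decimal = 5/100 = 0.05
cm - 1 = 2.5 - 1 = 1.5
Bonus factor = 0.05 * 1.5 = 0.075
Total multiplier = 1 + 0.075 = 1.075
Expected damage = 500 * 1.075 = 537.50

537.50 damage


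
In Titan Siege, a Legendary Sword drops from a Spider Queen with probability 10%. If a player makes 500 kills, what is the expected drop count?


Expected drops = kills * (drop_rate / 100)
= 500 * (10 / 100)
= 500 * 0.1
= 50.0

50.0 drops


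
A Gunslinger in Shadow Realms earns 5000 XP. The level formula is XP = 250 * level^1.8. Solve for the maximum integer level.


XP = 250 * level^1.8, so level = (XP / 250)^(1/1.8)
= (5000 / 250)^(1/1.8)
= 20.0^0.5556
= 5.282
Floor: level = 5

level 5


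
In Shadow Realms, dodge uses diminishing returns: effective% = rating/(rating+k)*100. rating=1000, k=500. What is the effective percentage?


effective% = rating / (rating + k) * 100
= 1000 / (1000 + 500) * 100
= 1000 / 1500 * 100
= 0.666667 * 100
= 66.67%

66.67%


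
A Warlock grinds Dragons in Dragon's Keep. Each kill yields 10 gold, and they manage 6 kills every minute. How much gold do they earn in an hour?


Gold per minute = 10 * 6 = 60
Gold per hour = 60 * 60 = 3600

3600 gold/hour


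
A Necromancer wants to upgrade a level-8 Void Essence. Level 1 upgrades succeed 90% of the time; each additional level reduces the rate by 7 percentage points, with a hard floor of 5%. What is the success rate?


raw_rate = 90 - 7 * (8 - 1)
= 90 - 7 * 7
= 90 - 49
= 41
Apply floor: max(41, 5) = 41%

41%


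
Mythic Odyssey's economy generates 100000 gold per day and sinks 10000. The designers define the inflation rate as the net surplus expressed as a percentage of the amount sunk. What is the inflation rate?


Net gold = 100000 - 10000 = 90000
Inflation rate = net / sunk * 100 = 90000 / 10000 * 100
= 9.0 * 100
= 900.00%

900.00%


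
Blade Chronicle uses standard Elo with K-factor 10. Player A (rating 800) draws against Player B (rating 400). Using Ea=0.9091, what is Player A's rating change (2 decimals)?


Elo update: delta = K * (S - Ea), where S = 0.5 (draws)
S - Ea = 0.5 - 0.9091 = -0.4091
Rating change = 10 * -0.4091
= -4.09

-4.09 rating points


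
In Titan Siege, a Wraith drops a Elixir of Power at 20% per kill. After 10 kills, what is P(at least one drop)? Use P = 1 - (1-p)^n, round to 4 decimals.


P(at least one) = 1 - P(none) = 1 - (1-p)^n
p = 20/100 = 0.2
1 - p = 0.8
(1 - p)^10 = 0.8^10 = 0.107374
P(at least one) = 1 - 0.107374 = 0.8926

0.8926


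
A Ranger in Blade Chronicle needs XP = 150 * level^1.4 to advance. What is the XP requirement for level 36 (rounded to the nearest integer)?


XP = 150 * level^1.4
Substitute level = 36:
XP = 150 * 36^1.4
= 150 * 150.9467
= 22642

22642 XP


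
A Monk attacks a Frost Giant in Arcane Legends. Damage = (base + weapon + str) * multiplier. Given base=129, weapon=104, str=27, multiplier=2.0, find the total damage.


Sum base + weapon + str = 129 + 104 + 27 = 260
Multiply by 2.0:
260 * 2.0 = 520.0

520.0 damage


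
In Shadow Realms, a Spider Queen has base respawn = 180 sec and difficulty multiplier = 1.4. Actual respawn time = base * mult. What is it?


Respawn time = base * multiplier
= 180 * 1.4
= 252.0 seconds

252.0 seconds


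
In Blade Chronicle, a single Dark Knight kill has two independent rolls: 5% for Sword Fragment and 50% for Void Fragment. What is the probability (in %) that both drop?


For independent events, P(both) = P(A) * P(B)
= 5% * 50%
= 250 / 100 %
= 2.5%

2.5%


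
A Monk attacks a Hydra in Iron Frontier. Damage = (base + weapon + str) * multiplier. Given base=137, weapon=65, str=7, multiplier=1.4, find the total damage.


Sum base + weapon + str = 137 + 65 + 7 = 209
Multiply by 1.4:
209 * 1.4 = 292.6

292.6 damage


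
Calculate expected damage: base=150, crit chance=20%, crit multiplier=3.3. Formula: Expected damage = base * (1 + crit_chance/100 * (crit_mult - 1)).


E[dmg] = base * (1 + crit_chance * (crit_mult - 1))
cc as decimal = 20/100 = 0.2
cm - 1 = 3.3 - 1 = 2.3
Bonus factor = 0.2 * 2.3 = 0.46
Total multiplier = 1 + 0.46 = 1.46
Expected damage = 150 * 1.46 = 219.00

219.00 damage


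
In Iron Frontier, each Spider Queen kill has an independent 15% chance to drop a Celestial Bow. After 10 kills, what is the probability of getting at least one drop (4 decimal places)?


P(at least one) = 1 - P(none) = 1 - (1-p)^n
p = 15/100 = 0.15
1 - p = 0.85
(1 - p)^10 = 0.85^10 = 0.196874
P(at least one) = 1 - 0.196874 = 0.8031

0.8031
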